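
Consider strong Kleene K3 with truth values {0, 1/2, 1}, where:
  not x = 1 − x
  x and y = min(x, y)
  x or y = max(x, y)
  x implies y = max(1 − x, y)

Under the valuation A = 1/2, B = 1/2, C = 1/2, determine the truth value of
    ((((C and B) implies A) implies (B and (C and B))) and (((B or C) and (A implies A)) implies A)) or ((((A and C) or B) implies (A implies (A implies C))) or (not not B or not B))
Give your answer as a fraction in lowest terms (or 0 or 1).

C and B = 1/2 and 1/2 = 1/2
(C and B) implies A = 1/2 implies 1/2 = 1/2
C and B = 1/2 and 1/2 = 1/2
B and (C and B) = 1/2 and 1/2 = 1/2
((C and B) implies A) implies (B and (C and B)) = 1/2 implies 1/2 = 1/2
B or C = 1/2 or 1/2 = 1/2
A implies A = 1/2 implies 1/2 = 1/2
(B or C) and (A implies A) = 1/2 and 1/2 = 1/2
((B or C) and (A implies A)) implies A = 1/2 implies 1/2 = 1/2
(((C and B) implies A) implies (B and (C and B))) and (((B or C) and (A implies A)) implies A) = 1/2 and 1/2 = 1/2
A and C = 1/2 and 1/2 = 1/2
(A and C) or B = 1/2 or 1/2 = 1/2
A implies C = 1/2 implies 1/2 = 1/2
A implies (A implies C) = 1/2 implies 1/2 = 1/2
((A and C) or B) implies (A implies (A implies C)) = 1/2 implies 1/2 = 1/2
not B = not 1/2 = 1/2
not not B = not 1/2 = 1/2
not B = not 1/2 = 1/2
not not B or not B = 1/2 or 1/2 = 1/2
(((A and C) or B) implies (A implies (A implies C))) or (not not B or not B) = 1/2 or 1/2 = 1/2
((((C and B) implies A) implies (B and (C and B))) and (((B or C) and (A implies A)) implies A)) or ((((A and C) or B) implies (A implies (A implies C))) or (not not B or not B)) = 1/2 or 1/2 = 1/2

1/2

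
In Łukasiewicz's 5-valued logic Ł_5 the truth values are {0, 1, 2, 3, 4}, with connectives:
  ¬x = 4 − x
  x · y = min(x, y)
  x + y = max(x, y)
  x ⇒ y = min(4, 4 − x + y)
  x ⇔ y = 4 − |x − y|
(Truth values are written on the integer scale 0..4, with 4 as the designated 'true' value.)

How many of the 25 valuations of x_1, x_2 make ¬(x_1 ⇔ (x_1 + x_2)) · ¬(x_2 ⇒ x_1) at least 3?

3

value 4: 1 assignment (counts)
value 3: 2 assignments (counts)
value 2: 3 assignments
value 1: 4 assignments
value 0: 15 assignments
So 3 of the 25 assignments meet the threshold.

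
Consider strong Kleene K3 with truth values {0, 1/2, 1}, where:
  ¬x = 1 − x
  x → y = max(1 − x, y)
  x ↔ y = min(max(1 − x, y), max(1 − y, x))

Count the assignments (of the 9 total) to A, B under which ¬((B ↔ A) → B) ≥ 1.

A = 0, B = 0 ↦ 1  ≥
A = 0, B = 1/2 ↦ 1/2  <
A = 0, B = 1 ↦ 0  <
A = 1/2, B = 0 ↦ 1/2  <
A = 1/2, B = 1/2 ↦ 1/2  <
A = 1/2, B = 1 ↦ 0  <
A = 1, B = 0 ↦ 0  <
A = 1, B = 1/2 ↦ 1/2  <
A = 1, B = 1 ↦ 0  <
So 1 of the 9 assignments meets the threshold.

1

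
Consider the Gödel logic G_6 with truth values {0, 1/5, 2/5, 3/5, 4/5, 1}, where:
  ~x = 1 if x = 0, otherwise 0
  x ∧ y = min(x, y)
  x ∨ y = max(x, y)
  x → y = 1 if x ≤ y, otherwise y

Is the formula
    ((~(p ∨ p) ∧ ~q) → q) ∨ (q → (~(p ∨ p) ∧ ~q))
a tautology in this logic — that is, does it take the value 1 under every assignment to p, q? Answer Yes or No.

Yes

At p = 4/5, q = 1/5, for instance:
p ∨ p = 4/5 ∨ 4/5 = 4/5
~(p ∨ p) = ~4/5 = 0
~q = ~1/5 = 0
~(p ∨ p) ∧ ~q = 0 ∧ 0 = 0
(~(p ∨ p) ∧ ~q) → q = 0 → 1/5 = 1
q → (~(p ∨ p) ∧ ~q) = 1/5 → 0 = 0
((~(p ∨ p) ∧ ~q) → q) ∨ (q → (~(p ∨ p) ∧ ~q)) = 1 ∨ 0 = 1
and checking the remaining 35 assignments likewise gives ≥ 1 in every case.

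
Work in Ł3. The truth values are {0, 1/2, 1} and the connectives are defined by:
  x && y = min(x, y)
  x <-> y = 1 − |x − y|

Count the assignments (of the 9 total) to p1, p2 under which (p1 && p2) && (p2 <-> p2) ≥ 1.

1

p1 = 0, p2 = 0 ↦ 0  <
p1 = 0, p2 = 1/2 ↦ 0  <
p1 = 0, p2 = 1 ↦ 0  <
p1 = 1/2, p2 = 0 ↦ 0  <
p1 = 1/2, p2 = 1/2 ↦ 1/2  <
p1 = 1/2, p2 = 1 ↦ 1/2  <
p1 = 1, p2 = 0 ↦ 0  <
p1 = 1, p2 = 1/2 ↦ 1/2  <
p1 = 1, p2 = 1 ↦ 1  ≥
So 1 of the 9 assignments meets the threshold.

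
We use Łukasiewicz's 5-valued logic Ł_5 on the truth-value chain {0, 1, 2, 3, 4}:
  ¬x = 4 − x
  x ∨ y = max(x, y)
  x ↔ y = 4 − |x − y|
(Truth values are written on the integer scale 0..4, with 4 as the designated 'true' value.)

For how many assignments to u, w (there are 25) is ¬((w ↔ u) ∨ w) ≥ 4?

value 4: 1 assignment (counts)
value 3: 2 assignments
value 2: 4 assignments
value 1: 9 assignments
value 0: 9 assignments
So 1 of the 25 assignments meets the threshold.

1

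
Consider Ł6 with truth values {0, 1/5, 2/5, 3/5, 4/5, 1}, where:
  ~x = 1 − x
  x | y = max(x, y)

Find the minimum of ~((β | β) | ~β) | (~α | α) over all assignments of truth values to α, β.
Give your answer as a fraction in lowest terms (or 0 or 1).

Take α = 2/5, β = 0:
β | β = 0 | 0 = 0
~β = ~0 = 1
(β | β) | ~β = 0 | 1 = 1
~((β | β) | ~β) = ~1 = 0
~α = ~2/5 = 3/5
~α | α = 3/5 | 2/5 = 3/5
~((β | β) | ~β) | (~α | α) = 0 | 3/5 = 3/5
No assignment yields a value below 3/5, so this is the minimum.

3/5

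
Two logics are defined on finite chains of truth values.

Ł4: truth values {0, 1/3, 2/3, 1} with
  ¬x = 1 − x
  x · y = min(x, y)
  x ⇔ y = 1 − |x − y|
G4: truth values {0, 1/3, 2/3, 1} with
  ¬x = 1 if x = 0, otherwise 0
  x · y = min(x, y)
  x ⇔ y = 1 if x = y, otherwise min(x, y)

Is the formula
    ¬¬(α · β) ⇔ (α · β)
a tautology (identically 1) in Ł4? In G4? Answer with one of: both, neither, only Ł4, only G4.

In Ł4: every assignment gives 1 — tautology.
In G4: at α = 1/3, β = 1/3 the value is 1/3 — not a tautology.

only Ł4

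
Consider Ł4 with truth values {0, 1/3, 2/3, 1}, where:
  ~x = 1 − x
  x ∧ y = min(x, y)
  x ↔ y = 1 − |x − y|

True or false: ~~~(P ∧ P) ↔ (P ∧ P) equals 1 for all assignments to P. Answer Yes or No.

No

Counterexample: take P = 0.
P ∧ P = 0 ∧ 0 = 0
~(P ∧ P) = ~0 = 1
~~(P ∧ P) = ~1 = 0
~~~(P ∧ P) = ~0 = 1
~~~(P ∧ P) ↔ (P ∧ P) = 1 ↔ 0 = 0
This gives 0 ≠ 1.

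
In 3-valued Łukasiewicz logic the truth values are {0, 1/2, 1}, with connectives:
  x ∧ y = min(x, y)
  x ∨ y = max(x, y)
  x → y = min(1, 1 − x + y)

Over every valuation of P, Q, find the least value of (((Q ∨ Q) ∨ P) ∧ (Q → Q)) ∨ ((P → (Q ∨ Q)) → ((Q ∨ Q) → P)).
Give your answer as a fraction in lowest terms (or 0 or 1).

Take P = 0, Q = 1/2:
Q ∨ Q = 1/2 ∨ 1/2 = 1/2
(Q ∨ Q) ∨ P = 1/2 ∨ 0 = 1/2
Q → Q = 1/2 → 1/2 = 1
((Q ∨ Q) ∨ P) ∧ (Q → Q) = 1/2 ∧ 1 = 1/2
Q ∨ Q = 1/2 ∨ 1/2 = 1/2
P → (Q ∨ Q) = 0 → 1/2 = 1
Q ∨ Q = 1/2 ∨ 1/2 = 1/2
(Q ∨ Q) → P = 1/2 → 0 = 1/2
(P → (Q ∨ Q)) → ((Q ∨ Q) → P) = 1 → 1/2 = 1/2
(((Q ∨ Q) ∨ P) ∧ (Q → Q)) ∨ ((P → (Q ∨ Q)) → ((Q ∨ Q) → P)) = 1/2 ∨ 1/2 = 1/2
No assignment yields a value below 1/2, so this is the minimum.

1/2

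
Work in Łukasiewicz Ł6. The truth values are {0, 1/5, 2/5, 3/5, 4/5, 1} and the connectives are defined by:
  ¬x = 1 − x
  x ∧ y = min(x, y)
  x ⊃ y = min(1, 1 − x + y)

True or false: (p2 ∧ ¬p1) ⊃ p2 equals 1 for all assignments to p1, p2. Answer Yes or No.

At p1 = 3/5, p2 = 3/5, for instance:
¬p1 = ¬3/5 = 2/5
p2 ∧ ¬p1 = 3/5 ∧ 2/5 = 2/5
(p2 ∧ ¬p1) ⊃ p2 = 2/5 ⊃ 3/5 = 1
and checking the remaining 35 assignments likewise gives ≥ 1 in every case.

Yes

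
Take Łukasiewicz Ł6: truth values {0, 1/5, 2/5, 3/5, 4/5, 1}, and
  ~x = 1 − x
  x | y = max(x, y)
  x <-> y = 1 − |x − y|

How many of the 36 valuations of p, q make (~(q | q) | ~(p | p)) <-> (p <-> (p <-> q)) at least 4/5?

value 1: 3 assignments (counts)
value 4/5: 15 assignments (counts)
value 3/5: 4 assignments
value 2/5: 9 assignments
value 1/5: 2 assignments
value 0: 3 assignments
So 18 of the 36 assignments meet the threshold.

18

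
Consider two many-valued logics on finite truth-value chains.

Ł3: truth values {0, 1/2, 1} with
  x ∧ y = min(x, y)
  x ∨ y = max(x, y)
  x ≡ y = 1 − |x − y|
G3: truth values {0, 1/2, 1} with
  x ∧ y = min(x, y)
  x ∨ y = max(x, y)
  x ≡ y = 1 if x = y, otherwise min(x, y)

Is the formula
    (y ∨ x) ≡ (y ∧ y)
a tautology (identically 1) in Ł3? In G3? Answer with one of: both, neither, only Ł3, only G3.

neither

In Ł3: at x = 1/2, y = 0 the value is 1/2 — not a tautology.
In G3: at x = 1/2, y = 0 the value is 0 — not a tautology.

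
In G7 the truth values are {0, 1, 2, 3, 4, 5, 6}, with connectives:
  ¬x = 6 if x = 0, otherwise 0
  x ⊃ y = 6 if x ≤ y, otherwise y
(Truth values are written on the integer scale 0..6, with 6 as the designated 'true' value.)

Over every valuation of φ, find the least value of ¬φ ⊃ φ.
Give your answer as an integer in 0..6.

0

Take φ = 0:
¬φ = ¬0 = 6
¬φ ⊃ φ = 6 ⊃ 0 = 0
No assignment yields a value below 0, so this is the minimum.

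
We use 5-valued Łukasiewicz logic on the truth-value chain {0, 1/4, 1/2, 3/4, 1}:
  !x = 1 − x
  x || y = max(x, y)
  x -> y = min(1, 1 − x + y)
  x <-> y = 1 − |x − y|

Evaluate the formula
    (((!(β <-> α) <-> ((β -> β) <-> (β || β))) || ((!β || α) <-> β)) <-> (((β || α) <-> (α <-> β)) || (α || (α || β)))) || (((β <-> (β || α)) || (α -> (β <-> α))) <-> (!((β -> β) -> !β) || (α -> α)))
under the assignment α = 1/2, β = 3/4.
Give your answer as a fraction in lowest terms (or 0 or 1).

1

β <-> α = 3/4 <-> 1/2 = 3/4
!(β <-> α) = !3/4 = 1/4
β -> β = 3/4 -> 3/4 = 1
β || β = 3/4 || 3/4 = 3/4
(β -> β) <-> (β || β) = 1 <-> 3/4 = 3/4
!(β <-> α) <-> ((β -> β) <-> (β || β)) = 1/4 <-> 3/4 = 1/2
!β = !3/4 = 1/4
!β || α = 1/4 || 1/2 = 1/2
(!β || α) <-> β = 1/2 <-> 3/4 = 3/4
(!(β <-> α) <-> ((β -> β) <-> (β || β))) || ((!β || α) <-> β) = 1/2 || 3/4 = 3/4
β || α = 3/4 || 1/2 = 3/4
α <-> β = 1/2 <-> 3/4 = 3/4
(β || α) <-> (α <-> β) = 3/4 <-> 3/4 = 1
α || β = 1/2 || 3/4 = 3/4
α || (α || β) = 1/2 || 3/4 = 3/4
((β || α) <-> (α <-> β)) || (α || (α || β)) = 1 || 3/4 = 1
((!(β <-> α) <-> ((β -> β) <-> (β || β))) || ((!β || α) <-> β)) <-> (((β || α) <-> (α <-> β)) || (α || (α || β))) = 3/4 <-> 1 = 3/4
β || α = 3/4 || 1/2 = 3/4
β <-> (β || α) = 3/4 <-> 3/4 = 1
β <-> α = 3/4 <-> 1/2 = 3/4
α -> (β <-> α) = 1/2 -> 3/4 = 1
(β <-> (β || α)) || (α -> (β <-> α)) = 1 || 1 = 1
β -> β = 3/4 -> 3/4 = 1
!β = !3/4 = 1/4
(β -> β) -> !β = 1 -> 1/4 = 1/4
!((β -> β) -> !β) = !1/4 = 3/4
α -> α = 1/2 -> 1/2 = 1
!((β -> β) -> !β) || (α -> α) = 3/4 || 1 = 1
((β <-> (β || α)) || (α -> (β <-> α))) <-> (!((β -> β) -> !β) || (α -> α)) = 1 <-> 1 = 1
(((!(β <-> α) <-> ((β -> β) <-> (β || β))) || ((!β || α) <-> β)) <-> (((β || α) <-> (α <-> β)) || (α || (α || β)))) || (((β <-> (β || α)) || (α -> (β <-> α))) <-> (!((β -> β) -> !β) || (α -> α))) = 3/4 || 1 = 1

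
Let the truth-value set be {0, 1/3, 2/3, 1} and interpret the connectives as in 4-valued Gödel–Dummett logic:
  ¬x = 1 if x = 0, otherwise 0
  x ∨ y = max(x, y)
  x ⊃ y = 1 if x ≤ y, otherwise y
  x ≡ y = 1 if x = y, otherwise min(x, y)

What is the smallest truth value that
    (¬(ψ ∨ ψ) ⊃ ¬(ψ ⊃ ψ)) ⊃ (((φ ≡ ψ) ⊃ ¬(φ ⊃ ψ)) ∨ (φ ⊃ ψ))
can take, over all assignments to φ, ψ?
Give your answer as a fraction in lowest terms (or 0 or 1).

Take φ = 2/3, ψ = 1/3:
ψ ∨ ψ = 1/3 ∨ 1/3 = 1/3
¬(ψ ∨ ψ) = ¬1/3 = 0
ψ ⊃ ψ = 1/3 ⊃ 1/3 = 1
¬(ψ ⊃ ψ) = ¬1 = 0
¬(ψ ∨ ψ) ⊃ ¬(ψ ⊃ ψ) = 0 ⊃ 0 = 1
φ ≡ ψ = 2/3 ≡ 1/3 = 1/3
φ ⊃ ψ = 2/3 ⊃ 1/3 = 1/3
¬(φ ⊃ ψ) = ¬1/3 = 0
(φ ≡ ψ) ⊃ ¬(φ ⊃ ψ) = 1/3 ⊃ 0 = 0
φ ⊃ ψ = 2/3 ⊃ 1/3 = 1/3
((φ ≡ ψ) ⊃ ¬(φ ⊃ ψ)) ∨ (φ ⊃ ψ) = 0 ∨ 1/3 = 1/3
(¬(ψ ∨ ψ) ⊃ ¬(ψ ⊃ ψ)) ⊃ (((φ ≡ ψ) ⊃ ¬(φ ⊃ ψ)) ∨ (φ ⊃ ψ)) = 1 ⊃ 1/3 = 1/3
No assignment yields a value below 1/3, so this is the minimum.

1/3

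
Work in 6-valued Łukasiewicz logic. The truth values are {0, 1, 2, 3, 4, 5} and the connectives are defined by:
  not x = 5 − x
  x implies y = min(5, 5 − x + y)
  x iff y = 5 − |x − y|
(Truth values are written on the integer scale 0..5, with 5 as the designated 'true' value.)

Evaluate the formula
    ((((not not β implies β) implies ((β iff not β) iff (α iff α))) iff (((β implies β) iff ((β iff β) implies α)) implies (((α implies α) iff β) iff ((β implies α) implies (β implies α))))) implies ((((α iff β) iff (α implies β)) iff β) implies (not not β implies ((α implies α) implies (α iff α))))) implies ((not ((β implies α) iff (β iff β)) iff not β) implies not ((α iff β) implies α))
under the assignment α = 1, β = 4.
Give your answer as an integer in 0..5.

3

not β = not 4 = 1
not not β = not 1 = 4
not not β implies β = 4 implies 4 = 5
not β = not 4 = 1
β iff not β = 4 iff 1 = 2
α iff α = 1 iff 1 = 5
(β iff not β) iff (α iff α) = 2 iff 5 = 2
(not not β implies β) implies ((β iff not β) iff (α iff α)) = 5 implies 2 = 2
β implies β = 4 implies 4 = 5
β iff β = 4 iff 4 = 5
(β iff β) implies α = 5 implies 1 = 1
(β implies β) iff ((β iff β) implies α) = 5 iff 1 = 1
α implies α = 1 implies 1 = 5
(α implies α) iff β = 5 iff 4 = 4
β implies α = 4 implies 1 = 2
β implies α = 4 implies 1 = 2
(β implies α) implies (β implies α) = 2 implies 2 = 5
((α implies α) iff β) iff ((β implies α) implies (β implies α)) = 4 iff 5 = 4
((β implies β) iff ((β iff β) implies α)) implies (((α implies α) iff β) iff ((β implies α) implies (β implies α))) = 1 implies 4 = 5
((not not β implies β) implies ((β iff not β) iff (α iff α))) iff (((β implies β) iff ((β iff β) implies α)) implies (((α implies α) iff β) iff ((β implies α) implies (β implies α)))) = 2 iff 5 = 2
α iff β = 1 iff 4 = 2
α implies β = 1 implies 4 = 5
(α iff β) iff (α implies β) = 2 iff 5 = 2
((α iff β) iff (α implies β)) iff β = 2 iff 4 = 3
not β = not 4 = 1
not not β = not 1 = 4
α implies α = 1 implies 1 = 5
α iff α = 1 iff 1 = 5
(α implies α) implies (α iff α) = 5 implies 5 = 5
not not β implies ((α implies α) implies (α iff α)) = 4 implies 5 = 5
(((α iff β) iff (α implies β)) iff β) implies (not not β implies ((α implies α) implies (α iff α))) = 3 implies 5 = 5
(((not not β implies β) implies ((β iff not β) iff (α iff α))) iff (((β implies β) iff ((β iff β) implies α)) implies (((α implies α) iff β) iff ((β implies α) implies (β implies α))))) implies ((((α iff β) iff (α implies β)) iff β) implies (not not β implies ((α implies α) implies (α iff α)))) = 2 implies 5 = 5
β implies α = 4 implies 1 = 2
β iff β = 4 iff 4 = 5
(β implies α) iff (β iff β) = 2 iff 5 = 2
not ((β implies α) iff (β iff β)) = not 2 = 3
not β = not 4 = 1
not ((β implies α) iff (β iff β)) iff not β = 3 iff 1 = 3
α iff β = 1 iff 4 = 2
(α iff β) implies α = 2 implies 1 = 4
not ((α iff β) implies α) = not 4 = 1
(not ((β implies α) iff (β iff β)) iff not β) implies not ((α iff β) implies α) = 3 implies 1 = 3
((((not not β implies β) implies ((β iff not β) iff (α iff α))) iff (((β implies β) iff ((β iff β) implies α)) implies (((α implies α) iff β) iff ((β implies α) implies (β implies α))))) implies ((((α iff β) iff (α implies β)) iff β) implies (not not β implies ((α implies α) implies (α iff α))))) implies ((not ((β implies α) iff (β iff β)) iff not β) implies not ((α iff β) implies α)) = 5 implies 3 = 3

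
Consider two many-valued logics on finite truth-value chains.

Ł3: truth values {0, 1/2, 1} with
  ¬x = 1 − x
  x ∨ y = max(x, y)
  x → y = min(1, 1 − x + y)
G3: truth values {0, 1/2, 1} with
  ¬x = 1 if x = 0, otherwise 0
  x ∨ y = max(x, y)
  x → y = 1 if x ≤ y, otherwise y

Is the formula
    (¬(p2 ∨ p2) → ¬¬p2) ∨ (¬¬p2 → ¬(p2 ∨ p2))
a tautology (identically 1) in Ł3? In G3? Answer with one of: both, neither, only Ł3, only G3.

In Ł3: every assignment gives 1 — tautology.
In G3: every assignment gives 1 — tautology.

both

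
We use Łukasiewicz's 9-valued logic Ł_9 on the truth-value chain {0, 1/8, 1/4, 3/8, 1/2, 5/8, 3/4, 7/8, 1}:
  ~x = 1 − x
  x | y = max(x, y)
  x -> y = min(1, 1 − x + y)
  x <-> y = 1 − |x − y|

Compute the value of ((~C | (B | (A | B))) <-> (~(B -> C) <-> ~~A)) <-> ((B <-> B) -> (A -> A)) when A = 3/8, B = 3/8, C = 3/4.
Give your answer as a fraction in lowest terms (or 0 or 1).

~C = ~3/4 = 1/4
A | B = 3/8 | 3/8 = 3/8
B | (A | B) = 3/8 | 3/8 = 3/8
~C | (B | (A | B)) = 1/4 | 3/8 = 3/8
B -> C = 3/8 -> 3/4 = 1
~(B -> C) = ~1 = 0
~A = ~3/8 = 5/8
~~A = ~5/8 = 3/8
~(B -> C) <-> ~~A = 0 <-> 3/8 = 5/8
(~C | (B | (A | B))) <-> (~(B -> C) <-> ~~A) = 3/8 <-> 5/8 = 3/4
B <-> B = 3/8 <-> 3/8 = 1
A -> A = 3/8 -> 3/8 = 1
(B <-> B) -> (A -> A) = 1 -> 1 = 1
((~C | (B | (A | B))) <-> (~(B -> C) <-> ~~A)) <-> ((B <-> B) -> (A -> A)) = 3/4 <-> 1 = 3/4

3/4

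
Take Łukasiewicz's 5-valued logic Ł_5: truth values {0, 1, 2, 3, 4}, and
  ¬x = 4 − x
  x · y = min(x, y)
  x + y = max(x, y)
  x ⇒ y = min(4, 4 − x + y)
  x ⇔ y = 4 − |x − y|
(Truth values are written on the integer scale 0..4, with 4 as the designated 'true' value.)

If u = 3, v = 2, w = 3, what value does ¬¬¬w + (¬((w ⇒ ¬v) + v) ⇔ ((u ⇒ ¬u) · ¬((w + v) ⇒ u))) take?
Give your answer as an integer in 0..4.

3

¬w = ¬3 = 1
¬¬w = ¬1 = 3
¬¬¬w = ¬3 = 1
¬v = ¬2 = 2
w ⇒ ¬v = 3 ⇒ 2 = 3
(w ⇒ ¬v) + v = 3 + 2 = 3
¬((w ⇒ ¬v) + v) = ¬3 = 1
¬u = ¬3 = 1
u ⇒ ¬u = 3 ⇒ 1 = 2
w + v = 3 + 2 = 3
(w + v) ⇒ u = 3 ⇒ 3 = 4
¬((w + v) ⇒ u) = ¬4 = 0
(u ⇒ ¬u) · ¬((w + v) ⇒ u) = 2 · 0 = 0
¬((w ⇒ ¬v) + v) ⇔ ((u ⇒ ¬u) · ¬((w + v) ⇒ u)) = 1 ⇔ 0 = 3
¬¬¬w + (¬((w ⇒ ¬v) + v) ⇔ ((u ⇒ ¬u) · ¬((w + v) ⇒ u))) = 1 + 3 = 3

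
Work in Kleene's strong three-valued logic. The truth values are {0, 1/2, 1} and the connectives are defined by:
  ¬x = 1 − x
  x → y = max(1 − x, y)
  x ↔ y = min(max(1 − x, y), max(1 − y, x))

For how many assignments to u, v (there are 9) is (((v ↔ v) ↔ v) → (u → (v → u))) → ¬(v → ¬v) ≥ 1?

3

u = 0, v = 0 ↦ 0  <
u = 0, v = 1/2 ↦ 1/2  <
u = 0, v = 1 ↦ 1  ≥
u = 1/2, v = 0 ↦ 0  <
u = 1/2, v = 1/2 ↦ 1/2  <
u = 1/2, v = 1 ↦ 1  ≥
u = 1, v = 0 ↦ 0  <
u = 1, v = 1/2 ↦ 1/2  <
u = 1, v = 1 ↦ 1  ≥
So 3 of the 9 assignments meet the threshold.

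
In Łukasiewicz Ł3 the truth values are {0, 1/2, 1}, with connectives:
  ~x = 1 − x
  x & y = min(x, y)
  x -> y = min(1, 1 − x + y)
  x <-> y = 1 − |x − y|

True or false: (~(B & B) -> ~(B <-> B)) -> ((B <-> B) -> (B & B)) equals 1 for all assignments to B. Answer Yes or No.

B = 0 ↦ 1
B = 1/2 ↦ 1
B = 1 ↦ 1
Every assignment gives a value ≥ 1.

Yes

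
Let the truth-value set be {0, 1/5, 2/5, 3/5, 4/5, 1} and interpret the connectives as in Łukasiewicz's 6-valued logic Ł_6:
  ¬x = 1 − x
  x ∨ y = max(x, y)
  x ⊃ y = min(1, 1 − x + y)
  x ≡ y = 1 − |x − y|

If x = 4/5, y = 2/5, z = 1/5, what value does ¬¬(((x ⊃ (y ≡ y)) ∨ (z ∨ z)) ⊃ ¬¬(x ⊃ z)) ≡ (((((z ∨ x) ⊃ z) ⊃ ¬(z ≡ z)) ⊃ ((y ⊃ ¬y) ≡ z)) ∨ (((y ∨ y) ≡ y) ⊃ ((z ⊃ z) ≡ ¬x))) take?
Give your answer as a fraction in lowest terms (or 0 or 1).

y ≡ y = 2/5 ≡ 2/5 = 1
x ⊃ (y ≡ y) = 4/5 ⊃ 1 = 1
z ∨ z = 1/5 ∨ 1/5 = 1/5
(x ⊃ (y ≡ y)) ∨ (z ∨ z) = 1 ∨ 1/5 = 1
x ⊃ z = 4/5 ⊃ 1/5 = 2/5
¬(x ⊃ z) = ¬2/5 = 3/5
¬¬(x ⊃ z) = ¬3/5 = 2/5
((x ⊃ (y ≡ y)) ∨ (z ∨ z)) ⊃ ¬¬(x ⊃ z) = 1 ⊃ 2/5 = 2/5
¬(((x ⊃ (y ≡ y)) ∨ (z ∨ z)) ⊃ ¬¬(x ⊃ z)) = ¬2/5 = 3/5
¬¬(((x ⊃ (y ≡ y)) ∨ (z ∨ z)) ⊃ ¬¬(x ⊃ z)) = ¬3/5 = 2/5
z ∨ x = 1/5 ∨ 4/5 = 4/5
(z ∨ x) ⊃ z = 4/5 ⊃ 1/5 = 2/5
z ≡ z = 1/5 ≡ 1/5 = 1
¬(z ≡ z) = ¬1 = 0
((z ∨ x) ⊃ z) ⊃ ¬(z ≡ z) = 2/5 ⊃ 0 = 3/5
¬y = ¬2/5 = 3/5
y ⊃ ¬y = 2/5 ⊃ 3/5 = 1
(y ⊃ ¬y) ≡ z = 1 ≡ 1/5 = 1/5
(((z ∨ x) ⊃ z) ⊃ ¬(z ≡ z)) ⊃ ((y ⊃ ¬y) ≡ z) = 3/5 ⊃ 1/5 = 3/5
y ∨ y = 2/5 ∨ 2/5 = 2/5
(y ∨ y) ≡ y = 2/5 ≡ 2/5 = 1
z ⊃ z = 1/5 ⊃ 1/5 = 1
¬x = ¬4/5 = 1/5
(z ⊃ z) ≡ ¬x = 1 ≡ 1/5 = 1/5
((y ∨ y) ≡ y) ⊃ ((z ⊃ z) ≡ ¬x) = 1 ⊃ 1/5 = 1/5
((((z ∨ x) ⊃ z) ⊃ ¬(z ≡ z)) ⊃ ((y ⊃ ¬y) ≡ z)) ∨ (((y ∨ y) ≡ y) ⊃ ((z ⊃ z) ≡ ¬x)) = 3/5 ∨ 1/5 = 3/5
¬¬(((x ⊃ (y ≡ y)) ∨ (z ∨ z)) ⊃ ¬¬(x ⊃ z)) ≡ (((((z ∨ x) ⊃ z) ⊃ ¬(z ≡ z)) ⊃ ((y ⊃ ¬y) ≡ z)) ∨ (((y ∨ y) ≡ y) ⊃ ((z ⊃ z) ≡ ¬x))) = 2/5 ≡ 3/5 = 4/5

4/5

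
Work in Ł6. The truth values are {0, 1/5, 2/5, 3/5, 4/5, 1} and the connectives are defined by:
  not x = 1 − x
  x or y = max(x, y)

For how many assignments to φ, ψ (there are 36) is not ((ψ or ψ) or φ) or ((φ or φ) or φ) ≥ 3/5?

27

value 1: 7 assignments (counts)
value 4/5: 9 assignments (counts)
value 3/5: 11 assignments (counts)
value 2/5: 5 assignments
value 1/5: 3 assignments
value 0: 1 assignment
So 27 of the 36 assignments meet the threshold.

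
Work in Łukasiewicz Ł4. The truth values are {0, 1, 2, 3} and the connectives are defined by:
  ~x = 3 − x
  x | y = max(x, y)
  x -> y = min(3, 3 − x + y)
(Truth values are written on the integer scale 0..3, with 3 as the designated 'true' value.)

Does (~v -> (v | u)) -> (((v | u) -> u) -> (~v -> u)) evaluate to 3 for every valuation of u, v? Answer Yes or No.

u = 0, v = 0 ↦ 3
u = 0, v = 1 ↦ 3
u = 0, v = 2 ↦ 3
u = 0, v = 3 ↦ 3
u = 1, v = 0 ↦ 3
u = 1, v = 1 ↦ 3
u = 1, v = 2 ↦ 3
u = 1, v = 3 ↦ 3
u = 2, v = 0 ↦ 3
u = 2, v = 1 ↦ 3
u = 2, v = 2 ↦ 3
u = 2, v = 3 ↦ 3
u = 3, v = 0 ↦ 3
u = 3, v = 1 ↦ 3
u = 3, v = 2 ↦ 3
u = 3, v = 3 ↦ 3
Every assignment gives a value ≥ 3.

Yes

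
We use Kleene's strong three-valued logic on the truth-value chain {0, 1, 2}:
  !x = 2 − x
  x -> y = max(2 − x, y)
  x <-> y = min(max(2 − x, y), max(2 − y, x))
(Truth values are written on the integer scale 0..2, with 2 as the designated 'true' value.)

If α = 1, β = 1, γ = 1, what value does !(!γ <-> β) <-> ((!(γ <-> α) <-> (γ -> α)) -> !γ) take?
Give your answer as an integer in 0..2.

1

!γ = !1 = 1
!γ <-> β = 1 <-> 1 = 1
!(!γ <-> β) = !1 = 1
γ <-> α = 1 <-> 1 = 1
!(γ <-> α) = !1 = 1
γ -> α = 1 -> 1 = 1
!(γ <-> α) <-> (γ -> α) = 1 <-> 1 = 1
!γ = !1 = 1
(!(γ <-> α) <-> (γ -> α)) -> !γ = 1 -> 1 = 1
!(!γ <-> β) <-> ((!(γ <-> α) <-> (γ -> α)) -> !γ) = 1 <-> 1 = 1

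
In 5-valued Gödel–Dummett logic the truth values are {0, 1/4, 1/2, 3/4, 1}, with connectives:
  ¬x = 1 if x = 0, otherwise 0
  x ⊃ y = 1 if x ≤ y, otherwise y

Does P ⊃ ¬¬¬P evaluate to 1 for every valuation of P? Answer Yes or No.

Counterexample: take P = 1/4.
¬P = ¬1/4 = 0
¬¬P = ¬0 = 1
¬¬¬P = ¬1 = 0
P ⊃ ¬¬¬P = 1/4 ⊃ 0 = 0
This gives 0 ≠ 1.

No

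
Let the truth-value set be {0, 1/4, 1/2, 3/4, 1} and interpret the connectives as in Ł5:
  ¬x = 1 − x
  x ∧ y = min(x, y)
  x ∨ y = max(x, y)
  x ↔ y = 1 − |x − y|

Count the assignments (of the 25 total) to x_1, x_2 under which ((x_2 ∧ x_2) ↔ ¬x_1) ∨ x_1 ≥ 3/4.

value 1: 9 assignments (counts)
value 3/4: 9 assignments (counts)
value 1/2: 4 assignments
value 1/4: 2 assignments
value 0: 1 assignment
So 18 of the 25 assignments meet the threshold.

18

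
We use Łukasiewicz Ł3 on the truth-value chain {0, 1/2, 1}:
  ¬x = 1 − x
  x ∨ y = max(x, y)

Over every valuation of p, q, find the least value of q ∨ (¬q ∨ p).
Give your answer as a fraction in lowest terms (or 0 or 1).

Take p = 0, q = 1/2:
¬q = ¬1/2 = 1/2
¬q ∨ p = 1/2 ∨ 0 = 1/2
q ∨ (¬q ∨ p) = 1/2 ∨ 1/2 = 1/2
No assignment yields a value below 1/2, so this is the minimum.

1/2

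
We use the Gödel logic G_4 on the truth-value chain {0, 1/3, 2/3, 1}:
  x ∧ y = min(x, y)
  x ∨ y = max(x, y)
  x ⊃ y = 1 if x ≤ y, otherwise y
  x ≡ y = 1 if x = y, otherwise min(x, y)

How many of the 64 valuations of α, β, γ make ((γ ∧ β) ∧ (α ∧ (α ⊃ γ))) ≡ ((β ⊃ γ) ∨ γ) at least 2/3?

value 1: 21 assignments (counts)
value 2/3: 5 assignments (counts)
value 1/3: 13 assignments
value 0: 25 assignments
So 26 of the 64 assignments meet the threshold.

26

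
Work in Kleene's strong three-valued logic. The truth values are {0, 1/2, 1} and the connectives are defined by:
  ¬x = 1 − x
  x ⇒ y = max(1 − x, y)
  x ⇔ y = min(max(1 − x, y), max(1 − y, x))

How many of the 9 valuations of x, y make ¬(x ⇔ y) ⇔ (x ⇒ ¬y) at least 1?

x = 0, y = 0 ↦ 0  <
x = 0, y = 1/2 ↦ 1/2  <
x = 0, y = 1 ↦ 1  ≥
x = 1/2, y = 0 ↦ 1/2  <
x = 1/2, y = 1/2 ↦ 1/2  <
x = 1/2, y = 1 ↦ 1/2  <
x = 1, y = 0 ↦ 1  ≥
x = 1, y = 1/2 ↦ 1/2  <
x = 1, y = 1 ↦ 1  ≥
So 3 of the 9 assignments meet the threshold.

3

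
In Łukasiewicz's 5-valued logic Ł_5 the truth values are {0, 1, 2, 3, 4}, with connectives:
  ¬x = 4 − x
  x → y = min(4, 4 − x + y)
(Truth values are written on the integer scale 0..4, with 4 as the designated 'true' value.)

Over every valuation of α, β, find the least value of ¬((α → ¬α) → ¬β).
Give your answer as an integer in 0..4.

0

Take α = 0, β = 0:
¬α = ¬0 = 4
α → ¬α = 0 → 4 = 4
¬β = ¬0 = 4
(α → ¬α) → ¬β = 4 → 4 = 4
¬((α → ¬α) → ¬β) = ¬4 = 0
No assignment yields a value below 0, so this is the minimum.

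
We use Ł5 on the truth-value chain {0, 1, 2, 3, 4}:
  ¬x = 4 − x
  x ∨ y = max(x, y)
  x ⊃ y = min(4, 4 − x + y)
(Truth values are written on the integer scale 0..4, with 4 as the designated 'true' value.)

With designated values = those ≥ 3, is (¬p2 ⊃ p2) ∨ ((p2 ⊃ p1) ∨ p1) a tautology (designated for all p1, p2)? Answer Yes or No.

Yes

At p1 = 0, p2 = 1, for instance:
¬p2 = ¬1 = 3
¬p2 ⊃ p2 = 3 ⊃ 1 = 2
p2 ⊃ p1 = 1 ⊃ 0 = 3
(p2 ⊃ p1) ∨ p1 = 3 ∨ 0 = 3
(¬p2 ⊃ p2) ∨ ((p2 ⊃ p1) ∨ p1) = 2 ∨ 3 = 3
and checking the remaining 24 assignments likewise gives ≥ 3 in every case.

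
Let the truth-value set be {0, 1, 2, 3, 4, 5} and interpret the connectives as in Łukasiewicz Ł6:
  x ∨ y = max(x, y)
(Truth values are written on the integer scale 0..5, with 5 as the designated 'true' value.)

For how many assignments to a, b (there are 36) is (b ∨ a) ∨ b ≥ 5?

11

value 5: 11 assignments (counts)
value 4: 9 assignments
value 3: 7 assignments
value 2: 5 assignments
value 1: 3 assignments
value 0: 1 assignment
So 11 of the 36 assignments meet the threshold.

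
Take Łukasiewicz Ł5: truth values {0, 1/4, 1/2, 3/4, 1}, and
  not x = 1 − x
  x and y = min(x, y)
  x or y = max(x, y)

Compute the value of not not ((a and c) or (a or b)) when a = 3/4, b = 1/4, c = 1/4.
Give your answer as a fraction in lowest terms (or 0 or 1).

3/4

a and c = 3/4 and 1/4 = 1/4
a or b = 3/4 or 1/4 = 3/4
(a and c) or (a or b) = 1/4 or 3/4 = 3/4
not ((a and c) or (a or b)) = not 3/4 = 1/4
not not ((a and c) or (a or b)) = not 1/4 = 3/4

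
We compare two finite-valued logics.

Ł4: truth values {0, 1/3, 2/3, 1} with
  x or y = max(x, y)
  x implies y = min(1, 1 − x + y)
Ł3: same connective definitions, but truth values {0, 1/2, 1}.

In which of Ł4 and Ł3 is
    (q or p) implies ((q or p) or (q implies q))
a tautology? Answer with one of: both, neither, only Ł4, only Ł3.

both

In Ł4: every assignment gives 1 — tautology.
In Ł3: every assignment gives 1 — tautology.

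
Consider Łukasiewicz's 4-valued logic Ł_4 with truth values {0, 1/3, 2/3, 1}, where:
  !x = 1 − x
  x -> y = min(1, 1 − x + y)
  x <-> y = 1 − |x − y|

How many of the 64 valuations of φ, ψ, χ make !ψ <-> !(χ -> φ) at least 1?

value 1: 16 assignments (counts)
value 2/3: 21 assignments
value 1/3: 16 assignments
value 0: 11 assignments
So 16 of the 64 assignments meet the threshold.

16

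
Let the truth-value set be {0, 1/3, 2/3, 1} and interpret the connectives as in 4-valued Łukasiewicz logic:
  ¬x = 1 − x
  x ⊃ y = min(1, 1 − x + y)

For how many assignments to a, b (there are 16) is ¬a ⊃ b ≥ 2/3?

a = 0, b = 0 ↦ 0  <
a = 0, b = 1/3 ↦ 1/3  <
a = 0, b = 2/3 ↦ 2/3  ≥
a = 0, b = 1 ↦ 1  ≥
a = 1/3, b = 0 ↦ 1/3  <
a = 1/3, b = 1/3 ↦ 2/3  ≥
a = 1/3, b = 2/3 ↦ 1  ≥
a = 1/3, b = 1 ↦ 1  ≥
a = 2/3, b = 0 ↦ 2/3  ≥
a = 2/3, b = 1/3 ↦ 1  ≥
a = 2/3, b = 2/3 ↦ 1  ≥
a = 2/3, b = 1 ↦ 1  ≥
a = 1, b = 0 ↦ 1  ≥
a = 1, b = 1/3 ↦ 1  ≥
a = 1, b = 2/3 ↦ 1  ≥
a = 1, b = 1 ↦ 1  ≥
So 13 of the 16 assignments meet the threshold.

13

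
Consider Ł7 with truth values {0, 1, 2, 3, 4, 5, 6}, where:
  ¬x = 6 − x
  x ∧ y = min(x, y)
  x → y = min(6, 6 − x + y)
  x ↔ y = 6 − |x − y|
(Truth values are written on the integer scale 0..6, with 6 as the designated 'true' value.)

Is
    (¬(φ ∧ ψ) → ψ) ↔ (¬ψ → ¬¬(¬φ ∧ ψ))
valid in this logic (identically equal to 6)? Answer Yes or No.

Counterexample: take φ = 0, ψ = 1.
φ ∧ ψ = 0 ∧ 1 = 0
¬(φ ∧ ψ) = ¬0 = 6
¬(φ ∧ ψ) → ψ = 6 → 1 = 1
¬ψ = ¬1 = 5
¬φ = ¬0 = 6
¬φ ∧ ψ = 6 ∧ 1 = 1
¬(¬φ ∧ ψ) = ¬1 = 5
¬¬(¬φ ∧ ψ) = ¬5 = 1
¬ψ → ¬¬(¬φ ∧ ψ) = 5 → 1 = 2
(¬(φ ∧ ψ) → ψ) ↔ (¬ψ → ¬¬(¬φ ∧ ψ)) = 1 ↔ 2 = 5
This gives 5 ≠ 6.

No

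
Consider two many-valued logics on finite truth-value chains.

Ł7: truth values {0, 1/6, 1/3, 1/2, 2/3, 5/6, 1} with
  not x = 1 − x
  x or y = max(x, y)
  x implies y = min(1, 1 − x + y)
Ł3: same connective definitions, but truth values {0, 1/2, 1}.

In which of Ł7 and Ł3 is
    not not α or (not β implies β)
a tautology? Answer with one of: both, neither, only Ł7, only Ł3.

neither

In Ł7: at α = 0, β = 0 the value is 0 — not a tautology.
In Ł3: at α = 0, β = 0 the value is 0 — not a tautology.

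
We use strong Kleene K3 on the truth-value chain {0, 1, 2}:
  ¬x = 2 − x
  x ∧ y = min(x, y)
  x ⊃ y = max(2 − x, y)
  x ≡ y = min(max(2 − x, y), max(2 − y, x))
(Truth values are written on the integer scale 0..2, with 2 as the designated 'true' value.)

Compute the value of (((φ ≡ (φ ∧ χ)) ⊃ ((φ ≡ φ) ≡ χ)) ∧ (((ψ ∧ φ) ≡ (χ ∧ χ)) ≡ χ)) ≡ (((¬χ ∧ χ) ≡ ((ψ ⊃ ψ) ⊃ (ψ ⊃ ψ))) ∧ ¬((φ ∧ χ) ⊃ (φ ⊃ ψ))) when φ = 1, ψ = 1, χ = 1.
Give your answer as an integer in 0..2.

φ ∧ χ = 1 ∧ 1 = 1
φ ≡ (φ ∧ χ) = 1 ≡ 1 = 1
φ ≡ φ = 1 ≡ 1 = 1
(φ ≡ φ) ≡ χ = 1 ≡ 1 = 1
(φ ≡ (φ ∧ χ)) ⊃ ((φ ≡ φ) ≡ χ) = 1 ⊃ 1 = 1
ψ ∧ φ = 1 ∧ 1 = 1
χ ∧ χ = 1 ∧ 1 = 1
(ψ ∧ φ) ≡ (χ ∧ χ) = 1 ≡ 1 = 1
((ψ ∧ φ) ≡ (χ ∧ χ)) ≡ χ = 1 ≡ 1 = 1
((φ ≡ (φ ∧ χ)) ⊃ ((φ ≡ φ) ≡ χ)) ∧ (((ψ ∧ φ) ≡ (χ ∧ χ)) ≡ χ) = 1 ∧ 1 = 1
¬χ = ¬1 = 1
¬χ ∧ χ = 1 ∧ 1 = 1
ψ ⊃ ψ = 1 ⊃ 1 = 1
ψ ⊃ ψ = 1 ⊃ 1 = 1
(ψ ⊃ ψ) ⊃ (ψ ⊃ ψ) = 1 ⊃ 1 = 1
(¬χ ∧ χ) ≡ ((ψ ⊃ ψ) ⊃ (ψ ⊃ ψ)) = 1 ≡ 1 = 1
φ ∧ χ = 1 ∧ 1 = 1
φ ⊃ ψ = 1 ⊃ 1 = 1
(φ ∧ χ) ⊃ (φ ⊃ ψ) = 1 ⊃ 1 = 1
¬((φ ∧ χ) ⊃ (φ ⊃ ψ)) = ¬1 = 1
((¬χ ∧ χ) ≡ ((ψ ⊃ ψ) ⊃ (ψ ⊃ ψ))) ∧ ¬((φ ∧ χ) ⊃ (φ ⊃ ψ)) = 1 ∧ 1 = 1
(((φ ≡ (φ ∧ χ)) ⊃ ((φ ≡ φ) ≡ χ)) ∧ (((ψ ∧ φ) ≡ (χ ∧ χ)) ≡ χ)) ≡ (((¬χ ∧ χ) ≡ ((ψ ⊃ ψ) ⊃ (ψ ⊃ ψ))) ∧ ¬((φ ∧ χ) ⊃ (φ ⊃ ψ))) = 1 ≡ 1 = 1

1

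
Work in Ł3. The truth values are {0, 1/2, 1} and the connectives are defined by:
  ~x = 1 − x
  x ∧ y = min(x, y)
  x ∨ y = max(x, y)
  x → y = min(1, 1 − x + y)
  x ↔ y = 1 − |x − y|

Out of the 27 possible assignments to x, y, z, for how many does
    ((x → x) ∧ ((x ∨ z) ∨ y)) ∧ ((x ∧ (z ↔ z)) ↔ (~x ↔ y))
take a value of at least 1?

8

value 1: 8 assignments (counts)
value 1/2: 12 assignments
value 0: 7 assignments
So 8 of the 27 assignments meet the threshold.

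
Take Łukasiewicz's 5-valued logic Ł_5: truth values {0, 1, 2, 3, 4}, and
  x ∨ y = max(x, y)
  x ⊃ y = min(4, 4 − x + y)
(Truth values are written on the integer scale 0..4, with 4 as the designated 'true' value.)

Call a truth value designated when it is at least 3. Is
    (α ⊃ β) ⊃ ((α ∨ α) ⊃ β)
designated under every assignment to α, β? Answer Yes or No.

At α = 0, β = 3, for instance:
α ⊃ β = 0 ⊃ 3 = 4
α ∨ α = 0 ∨ 0 = 0
(α ∨ α) ⊃ β = 0 ⊃ 3 = 4
(α ⊃ β) ⊃ ((α ∨ α) ⊃ β) = 4 ⊃ 4 = 4
and checking the remaining 24 assignments likewise gives ≥ 3 in every case.

Yes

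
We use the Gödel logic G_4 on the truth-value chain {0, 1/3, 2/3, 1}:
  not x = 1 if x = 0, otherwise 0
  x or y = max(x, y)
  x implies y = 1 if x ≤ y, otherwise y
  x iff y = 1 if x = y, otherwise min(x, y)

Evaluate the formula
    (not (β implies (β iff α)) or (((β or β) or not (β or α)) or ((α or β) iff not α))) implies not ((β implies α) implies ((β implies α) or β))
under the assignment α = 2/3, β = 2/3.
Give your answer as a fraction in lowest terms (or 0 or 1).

β iff α = 2/3 iff 2/3 = 1
β implies (β iff α) = 2/3 implies 1 = 1
not (β implies (β iff α)) = not 1 = 0
β or β = 2/3 or 2/3 = 2/3
β or α = 2/3 or 2/3 = 2/3
not (β or α) = not 2/3 = 0
(β or β) or not (β or α) = 2/3 or 0 = 2/3
α or β = 2/3 or 2/3 = 2/3
not α = not 2/3 = 0
(α or β) iff not α = 2/3 iff 0 = 0
((β or β) or not (β or α)) or ((α or β) iff not α) = 2/3 or 0 = 2/3
not (β implies (β iff α)) or (((β or β) or not (β or α)) or ((α or β) iff not α)) = 0 or 2/3 = 2/3
β implies α = 2/3 implies 2/3 = 1
β implies α = 2/3 implies 2/3 = 1
(β implies α) or β = 1 or 2/3 = 1
(β implies α) implies ((β implies α) or β) = 1 implies 1 = 1
not ((β implies α) implies ((β implies α) or β)) = not 1 = 0
(not (β implies (β iff α)) or (((β or β) or not (β or α)) or ((α or β) iff not α))) implies not ((β implies α) implies ((β implies α) or β)) = 2/3 implies 0 = 0

0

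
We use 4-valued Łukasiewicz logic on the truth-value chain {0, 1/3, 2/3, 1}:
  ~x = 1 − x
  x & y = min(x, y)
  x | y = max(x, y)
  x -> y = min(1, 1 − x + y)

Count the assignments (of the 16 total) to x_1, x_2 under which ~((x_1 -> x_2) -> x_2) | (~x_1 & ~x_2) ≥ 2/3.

x_1 = 0, x_2 = 0 ↦ 1  ≥
x_1 = 0, x_2 = 1/3 ↦ 2/3  ≥
x_1 = 0, x_2 = 2/3 ↦ 1/3  <
x_1 = 0, x_2 = 1 ↦ 0  <
x_1 = 1/3, x_2 = 0 ↦ 2/3  ≥
x_1 = 1/3, x_2 = 1/3 ↦ 2/3  ≥
x_1 = 1/3, x_2 = 2/3 ↦ 1/3  <
x_1 = 1/3, x_2 = 1 ↦ 0  <
x_1 = 2/3, x_2 = 0 ↦ 1/3  <
x_1 = 2/3, x_2 = 1/3 ↦ 1/3  <
x_1 = 2/3, x_2 = 2/3 ↦ 1/3  <
x_1 = 2/3, x_2 = 1 ↦ 0  <
x_1 = 1, x_2 = 0 ↦ 0  <
x_1 = 1, x_2 = 1/3 ↦ 0  <
x_1 = 1, x_2 = 2/3 ↦ 0  <
x_1 = 1, x_2 = 1 ↦ 0  <
So 4 of the 16 assignments meet the threshold.

4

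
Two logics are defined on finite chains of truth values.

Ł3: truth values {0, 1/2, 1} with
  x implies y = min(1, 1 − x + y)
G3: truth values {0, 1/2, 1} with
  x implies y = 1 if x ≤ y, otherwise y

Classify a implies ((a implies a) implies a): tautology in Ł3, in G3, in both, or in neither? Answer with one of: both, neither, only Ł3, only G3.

In Ł3: every assignment gives 1 — tautology.
In G3: every assignment gives 1 — tautology.

both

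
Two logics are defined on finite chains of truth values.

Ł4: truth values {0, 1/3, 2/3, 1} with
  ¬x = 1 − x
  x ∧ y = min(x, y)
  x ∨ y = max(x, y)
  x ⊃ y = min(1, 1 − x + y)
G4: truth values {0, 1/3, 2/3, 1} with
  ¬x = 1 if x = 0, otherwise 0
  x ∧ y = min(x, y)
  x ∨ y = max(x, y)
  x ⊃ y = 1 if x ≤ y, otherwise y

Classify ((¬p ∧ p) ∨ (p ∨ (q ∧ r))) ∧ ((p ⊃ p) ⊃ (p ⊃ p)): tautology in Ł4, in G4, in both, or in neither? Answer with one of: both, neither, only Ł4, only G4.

neither

In Ł4: at p = 0, q = 0, r = 0 the value is 0 — not a tautology.
In G4: at p = 0, q = 0, r = 0 the value is 0 — not a tautology.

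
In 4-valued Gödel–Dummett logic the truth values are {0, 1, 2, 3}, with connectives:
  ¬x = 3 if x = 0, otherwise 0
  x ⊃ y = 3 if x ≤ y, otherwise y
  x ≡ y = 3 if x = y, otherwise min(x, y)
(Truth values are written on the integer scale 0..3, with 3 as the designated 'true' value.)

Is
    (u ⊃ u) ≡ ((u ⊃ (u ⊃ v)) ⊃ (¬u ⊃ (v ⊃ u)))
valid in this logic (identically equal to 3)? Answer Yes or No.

Counterexample: take u = 0, v = 1.
u ⊃ u = 0 ⊃ 0 = 3
u ⊃ v = 0 ⊃ 1 = 3
u ⊃ (u ⊃ v) = 0 ⊃ 3 = 3
¬u = ¬0 = 3
v ⊃ u = 1 ⊃ 0 = 0
¬u ⊃ (v ⊃ u) = 3 ⊃ 0 = 0
(u ⊃ (u ⊃ v)) ⊃ (¬u ⊃ (v ⊃ u)) = 3 ⊃ 0 = 0
(u ⊃ u) ≡ ((u ⊃ (u ⊃ v)) ⊃ (¬u ⊃ (v ⊃ u))) = 3 ≡ 0 = 0
This gives 0 ≠ 3.

No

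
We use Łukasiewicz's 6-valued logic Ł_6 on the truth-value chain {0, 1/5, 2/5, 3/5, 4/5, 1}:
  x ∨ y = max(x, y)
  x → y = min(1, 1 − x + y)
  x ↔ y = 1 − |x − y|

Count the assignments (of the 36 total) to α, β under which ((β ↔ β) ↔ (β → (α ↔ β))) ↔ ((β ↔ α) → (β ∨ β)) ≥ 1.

8

value 1: 8 assignments (counts)
value 4/5: 10 assignments
value 3/5: 7 assignments
value 2/5: 6 assignments
value 1/5: 3 assignments
value 0: 2 assignments
So 8 of the 36 assignments meet the threshold.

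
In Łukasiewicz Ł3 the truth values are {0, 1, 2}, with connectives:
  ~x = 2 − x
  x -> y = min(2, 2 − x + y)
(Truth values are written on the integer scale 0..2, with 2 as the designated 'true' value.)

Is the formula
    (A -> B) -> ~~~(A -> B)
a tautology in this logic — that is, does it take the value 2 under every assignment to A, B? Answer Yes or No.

No

Counterexample: take A = 0, B = 0.
A -> B = 0 -> 0 = 2
~(A -> B) = ~2 = 0
~~(A -> B) = ~0 = 2
~~~(A -> B) = ~2 = 0
(A -> B) -> ~~~(A -> B) = 2 -> 0 = 0
This gives 0 ≠ 2.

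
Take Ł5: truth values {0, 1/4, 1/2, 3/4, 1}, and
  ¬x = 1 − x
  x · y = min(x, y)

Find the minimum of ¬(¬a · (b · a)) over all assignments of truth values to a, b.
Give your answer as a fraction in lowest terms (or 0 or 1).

Take a = 1/2, b = 1/2:
¬a = ¬1/2 = 1/2
b · a = 1/2 · 1/2 = 1/2
¬a · (b · a) = 1/2 · 1/2 = 1/2
¬(¬a · (b · a)) = ¬1/2 = 1/2
No assignment yields a value below 1/2, so this is the minimum.

1/2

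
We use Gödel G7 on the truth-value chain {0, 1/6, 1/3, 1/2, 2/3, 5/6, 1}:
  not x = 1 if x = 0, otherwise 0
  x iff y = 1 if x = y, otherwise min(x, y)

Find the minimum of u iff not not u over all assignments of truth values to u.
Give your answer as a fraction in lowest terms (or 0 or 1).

1/6

Take u = 1/6:
not u = not 1/6 = 0
not not u = not 0 = 1
u iff not not u = 1/6 iff 1 = 1/6
No assignment yields a value below 1/6, so this is the minimum.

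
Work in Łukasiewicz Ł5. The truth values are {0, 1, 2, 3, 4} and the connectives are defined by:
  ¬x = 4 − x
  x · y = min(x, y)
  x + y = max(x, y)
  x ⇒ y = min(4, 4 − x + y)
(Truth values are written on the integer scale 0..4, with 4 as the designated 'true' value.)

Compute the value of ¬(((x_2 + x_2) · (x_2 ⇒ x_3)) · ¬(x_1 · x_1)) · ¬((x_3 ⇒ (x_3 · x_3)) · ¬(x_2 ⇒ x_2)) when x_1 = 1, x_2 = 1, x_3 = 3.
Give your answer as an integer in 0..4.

3

x_2 + x_2 = 1 + 1 = 1
x_2 ⇒ x_3 = 1 ⇒ 3 = 4
(x_2 + x_2) · (x_2 ⇒ x_3) = 1 · 4 = 1
x_1 · x_1 = 1 · 1 = 1
¬(x_1 · x_1) = ¬1 = 3
((x_2 + x_2) · (x_2 ⇒ x_3)) · ¬(x_1 · x_1) = 1 · 3 = 1
¬(((x_2 + x_2) · (x_2 ⇒ x_3)) · ¬(x_1 · x_1)) = ¬1 = 3
x_3 · x_3 = 3 · 3 = 3
x_3 ⇒ (x_3 · x_3) = 3 ⇒ 3 = 4
x_2 ⇒ x_2 = 1 ⇒ 1 = 4
¬(x_2 ⇒ x_2) = ¬4 = 0
(x_3 ⇒ (x_3 · x_3)) · ¬(x_2 ⇒ x_2) = 4 · 0 = 0
¬((x_3 ⇒ (x_3 · x_3)) · ¬(x_2 ⇒ x_2)) = ¬0 = 4
¬(((x_2 + x_2) · (x_2 ⇒ x_3)) · ¬(x_1 · x_1)) · ¬((x_3 ⇒ (x_3 · x_3)) · ¬(x_2 ⇒ x_2)) = 3 · 4 = 3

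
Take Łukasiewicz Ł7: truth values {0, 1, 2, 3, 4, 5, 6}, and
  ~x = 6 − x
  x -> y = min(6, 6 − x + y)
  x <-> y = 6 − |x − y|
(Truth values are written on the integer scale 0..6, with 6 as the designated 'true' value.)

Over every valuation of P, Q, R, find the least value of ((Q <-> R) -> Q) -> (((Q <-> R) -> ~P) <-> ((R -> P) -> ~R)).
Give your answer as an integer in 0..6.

0

Take P = 6, Q = 0, R = 6:
Q <-> R = 0 <-> 6 = 0
(Q <-> R) -> Q = 0 -> 0 = 6
Q <-> R = 0 <-> 6 = 0
~P = ~6 = 0
(Q <-> R) -> ~P = 0 -> 0 = 6
R -> P = 6 -> 6 = 6
~R = ~6 = 0
(R -> P) -> ~R = 6 -> 0 = 0
((Q <-> R) -> ~P) <-> ((R -> P) -> ~R) = 6 <-> 0 = 0
((Q <-> R) -> Q) -> (((Q <-> R) -> ~P) <-> ((R -> P) -> ~R)) = 6 -> 0 = 0
No assignment yields a value below 0, so this is the minimum.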